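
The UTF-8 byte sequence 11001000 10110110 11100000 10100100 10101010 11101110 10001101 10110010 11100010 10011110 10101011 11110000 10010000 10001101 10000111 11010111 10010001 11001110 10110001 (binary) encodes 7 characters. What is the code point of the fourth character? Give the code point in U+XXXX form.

U+27AB

Offset 0: leading byte 0xC8 = 11001000 → 2-byte char #1 = C8 B6.
Offset 2: leading byte 0xE0 = 11100000 → 3-byte char #2 = E0 A4 AA.
Offset 5: leading byte 0xEE = 11101110 → 3-byte char #3 = EE 8D B2.
Offset 8: leading byte 0xE2 = 11100010 → 3-byte char #4 = E2 9E AB.
Leading byte 0xE2 = 11100010 matches 1110xxxx → 3-byte sequence.
Byte 1: 0xE2 = 11100010, payload 0010 (4 bits).
Byte 2: 0x9E = 10011110 (10xxxxxx ✓), payload 011110.
Byte 3: 0xAB = 10101011 (10xxxxxx ✓), payload 101011.
Concatenate: 0010011110101011 = 0x27AB (16 bits → U+27AB).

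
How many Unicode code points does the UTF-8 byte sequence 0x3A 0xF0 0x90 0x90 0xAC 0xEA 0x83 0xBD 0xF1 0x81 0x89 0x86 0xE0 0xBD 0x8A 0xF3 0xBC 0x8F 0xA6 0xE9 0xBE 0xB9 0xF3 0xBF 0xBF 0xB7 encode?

8

Byte at offset 0: 0x3A = 00111010 → 1-byte char (#1). Advance 1.
Byte at offset 1: 0xF0 = 11110000 → 4-byte char (#2). Advance 4.
Byte at offset 5: 0xEA = 11101010 → 3-byte char (#3). Advance 3.
Byte at offset 8: 0xF1 = 11110001 → 4-byte char (#4). Advance 4.
Byte at offset 12: 0xE0 = 11100000 → 3-byte char (#5). Advance 3.
Byte at offset 15: 0xF3 = 11110011 → 4-byte char (#6). Advance 4.
Byte at offset 19: 0xE9 = 11101001 → 3-byte char (#7). Advance 3.
Byte at offset 22: 0xF3 = 11110011 → 4-byte char (#8). Advance 4.
Reached end at offset 26 after 8 code points.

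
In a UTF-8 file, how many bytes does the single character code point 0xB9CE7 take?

4

U+B9CE7 = 0xB9CE7. UTF-8 uses 1 byte below 0x80, 2 below 0x800, 3 below 0x10000, 4 up to 0x10FFFF. 0xB9CE7 is in U+10000–U+10FFFF → 4 bytes.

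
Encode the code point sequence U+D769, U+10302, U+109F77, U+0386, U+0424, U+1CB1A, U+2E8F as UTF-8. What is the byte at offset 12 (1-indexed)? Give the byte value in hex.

1-indexed offset 12 is 0-indexed offset 11.
U+D769 → 3-byte form ED 9D A9 at offsets 0–2.
U+10302 → 4-byte form F0 90 8C 82 at offsets 3–6.
U+109F77 → 4-byte form F4 89 BD B7 at offsets 7–10.
U+0386 → 2-byte form CE 86 at offsets 11–12.
Offset 11 falls in char 4's range; it's byte 1 of CE 86 = 0xCE.

0xCE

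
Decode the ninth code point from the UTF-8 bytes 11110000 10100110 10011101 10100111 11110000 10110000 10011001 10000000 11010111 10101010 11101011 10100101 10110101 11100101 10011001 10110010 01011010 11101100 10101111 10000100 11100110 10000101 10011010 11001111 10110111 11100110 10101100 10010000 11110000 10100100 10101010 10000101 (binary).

Offset 0: leading byte 0xF0 = 11110000 → 4-byte char #1 = F0 A6 9D A7.
Offset 4: leading byte 0xF0 = 11110000 → 4-byte char #2 = F0 B0 99 80.
Offset 8: leading byte 0xD7 = 11010111 → 2-byte char #3 = D7 AA.
Offset 10: leading byte 0xEB = 11101011 → 3-byte char #4 = EB A5 B5.
Offset 13: leading byte 0xE5 = 11100101 → 3-byte char #5 = E5 99 B2.
Offset 16: leading byte 0x5A = 01011010 → 1-byte char #6 = 5A.
Offset 17: leading byte 0xEC = 11101100 → 3-byte char #7 = EC AF 84.
Offset 20: leading byte 0xE6 = 11100110 → 3-byte char #8 = E6 85 9A.
Offset 23: leading byte 0xCF = 11001111 → 2-byte char #9 = CF B7.
Leading byte 0xCF = 11001111 matches 110xxxxx → 2-byte sequence.
Byte 1: 0xCF = 11001111, payload 01111 (5 bits).
Byte 2: 0xB7 = 10110111 (10xxxxxx ✓), payload 110111.
Concatenate: 01111110111 = 0x3F7 (11 bits → U+03F7).

U+03F7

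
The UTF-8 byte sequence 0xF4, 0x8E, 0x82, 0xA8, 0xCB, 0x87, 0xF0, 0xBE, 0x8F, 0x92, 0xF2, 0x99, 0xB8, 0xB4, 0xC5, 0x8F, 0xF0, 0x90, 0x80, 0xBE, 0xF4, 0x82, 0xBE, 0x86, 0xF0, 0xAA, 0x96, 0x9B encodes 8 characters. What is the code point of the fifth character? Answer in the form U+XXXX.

U+014F

Offset 0: leading byte 0xF4 = 11110100 → 4-byte char #1 = F4 8E 82 A8.
Offset 4: leading byte 0xCB = 11001011 → 2-byte char #2 = CB 87.
Offset 6: leading byte 0xF0 = 11110000 → 4-byte char #3 = F0 BE 8F 92.
Offset 10: leading byte 0xF2 = 11110010 → 4-byte char #4 = F2 99 B8 B4.
Offset 14: leading byte 0xC5 = 11000101 → 2-byte char #5 = C5 8F.
Leading byte 0xC5 = 11000101 matches 110xxxxx → 2-byte sequence.
Byte 1: 0xC5 = 11000101, payload 00101 (5 bits).
Byte 2: 0x8F = 10001111 (10xxxxxx ✓), payload 001111.
Concatenate: 00101001111 = 0x14F (11 bits → U+014F).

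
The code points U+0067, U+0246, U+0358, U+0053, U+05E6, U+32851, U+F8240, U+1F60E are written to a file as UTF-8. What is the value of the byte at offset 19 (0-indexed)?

0x8E

U+0067 → 1-byte form 67 at offsets 0–0.
U+0246 → 2-byte form C9 86 at offsets 1–2.
U+0358 → 2-byte form CD 98 at offsets 3–4.
U+0053 → 1-byte form 53 at offsets 5–5.
U+05E6 → 2-byte form D7 A6 at offsets 6–7.
U+32851 → 4-byte form F0 B2 A1 91 at offsets 8–11.
U+F8240 → 4-byte form F3 B8 89 80 at offsets 12–15.
U+1F60E → 4-byte form F0 9F 98 8E at offsets 16–19.
Offset 19 falls in char 8's range; it's byte 4 of F0 9F 98 8E = 0x8E.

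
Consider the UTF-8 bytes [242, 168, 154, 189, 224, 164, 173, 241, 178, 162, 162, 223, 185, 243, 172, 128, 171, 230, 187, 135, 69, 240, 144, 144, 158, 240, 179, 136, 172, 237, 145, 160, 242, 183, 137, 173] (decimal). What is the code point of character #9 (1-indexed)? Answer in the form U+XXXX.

Offset 0: leading byte 0xF2 = 11110010 → 4-byte char #1 = F2 A8 9A BD.
Offset 4: leading byte 0xE0 = 11100000 → 3-byte char #2 = E0 A4 AD.
Offset 7: leading byte 0xF1 = 11110001 → 4-byte char #3 = F1 B2 A2 A2.
Offset 11: leading byte 0xDF = 11011111 → 2-byte char #4 = DF B9.
Offset 13: leading byte 0xF3 = 11110011 → 4-byte char #5 = F3 AC 80 AB.
Offset 17: leading byte 0xE6 = 11100110 → 3-byte char #6 = E6 BB 87.
Offset 20: leading byte 0x45 = 01000101 → 1-byte char #7 = 45.
Offset 21: leading byte 0xF0 = 11110000 → 4-byte char #8 = F0 90 90 9E.
Offset 25: leading byte 0xF0 = 11110000 → 4-byte char #9 = F0 B3 88 AC.
Leading byte 0xF0 = 11110000 matches 11110xxx → 4-byte sequence.
Byte 1: 0xF0 = 11110000, payload 000 (3 bits).
Byte 2: 0xB3 = 10110011 (10xxxxxx ✓), payload 110011.
Byte 3: 0x88 = 10001000 (10xxxxxx ✓), payload 001000.
Byte 4: 0xAC = 10101100 (10xxxxxx ✓), payload 101100.
Concatenate: 000110011001000101100 = 0x3322C (21 bits → U+3322C).

U+3322C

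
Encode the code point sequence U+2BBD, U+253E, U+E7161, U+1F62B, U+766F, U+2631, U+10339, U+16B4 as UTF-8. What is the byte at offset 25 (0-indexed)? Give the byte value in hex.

U+2BBD → 3-byte form E2 AE BD at offsets 0–2.
U+253E → 3-byte form E2 94 BE at offsets 3–5.
U+E7161 → 4-byte form F3 A7 85 A1 at offsets 6–9.
U+1F62B → 4-byte form F0 9F 98 AB at offsets 10–13.
U+766F → 3-byte form E7 99 AF at offsets 14–16.
U+2631 → 3-byte form E2 98 B1 at offsets 17–19.
U+10339 → 4-byte form F0 90 8C B9 at offsets 20–23.
U+16B4 → 3-byte form E1 9A B4 at offsets 24–26.
Offset 25 falls in char 8's range; it's byte 2 of E1 9A B4 = 0x9A.

0x9A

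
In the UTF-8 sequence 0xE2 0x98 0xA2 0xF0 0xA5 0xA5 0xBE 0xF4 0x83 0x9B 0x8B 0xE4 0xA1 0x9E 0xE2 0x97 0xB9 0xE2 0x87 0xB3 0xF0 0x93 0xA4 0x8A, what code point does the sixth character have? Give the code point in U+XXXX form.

U+21F3

Offset 0: leading byte 0xE2 = 11100010 → 3-byte char #1 = E2 98 A2.
Offset 3: leading byte 0xF0 = 11110000 → 4-byte char #2 = F0 A5 A5 BE.
Offset 7: leading byte 0xF4 = 11110100 → 4-byte char #3 = F4 83 9B 8B.
Offset 11: leading byte 0xE4 = 11100100 → 3-byte char #4 = E4 A1 9E.
Offset 14: leading byte 0xE2 = 11100010 → 3-byte char #5 = E2 97 B9.
Offset 17: leading byte 0xE2 = 11100010 → 3-byte char #6 = E2 87 B3.
Leading byte 0xE2 = 11100010 matches 1110xxxx → 3-byte sequence.
Byte 1: 0xE2 = 11100010, payload 0010 (4 bits).
Byte 2: 0x87 = 10000111 (10xxxxxx ✓), payload 000111.
Byte 3: 0xB3 = 10110011 (10xxxxxx ✓), payload 110011.
Concatenate: 0010000111110011 = 0x21F3 (16 bits → U+21F3).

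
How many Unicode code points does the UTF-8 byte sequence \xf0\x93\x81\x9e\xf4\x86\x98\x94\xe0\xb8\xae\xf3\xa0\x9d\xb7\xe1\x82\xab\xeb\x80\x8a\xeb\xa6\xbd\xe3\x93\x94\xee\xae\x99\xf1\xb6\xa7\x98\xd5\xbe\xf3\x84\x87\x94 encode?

Byte at offset 0: 0xF0 = 11110000 → 4-byte char (#1). Advance 4.
Byte at offset 4: 0xF4 = 11110100 → 4-byte char (#2). Advance 4.
Byte at offset 8: 0xE0 = 11100000 → 3-byte char (#3). Advance 3.
Byte at offset 11: 0xF3 = 11110011 → 4-byte char (#4). Advance 4.
Byte at offset 15: 0xE1 = 11100001 → 3-byte char (#5). Advance 3.
Byte at offset 18: 0xEB = 11101011 → 3-byte char (#6). Advance 3.
Byte at offset 21: 0xEB = 11101011 → 3-byte char (#7). Advance 3.
Byte at offset 24: 0xE3 = 11100011 → 3-byte char (#8). Advance 3.
Byte at offset 27: 0xEE = 11101110 → 3-byte char (#9). Advance 3.
Byte at offset 30: 0xF1 = 11110001 → 4-byte char (#10). Advance 4.
Byte at offset 34: 0xD5 = 11010101 → 2-byte char (#11). Advance 2.
Byte at offset 36: 0xF3 = 11110011 → 4-byte char (#12). Advance 4.
Reached end at offset 40 after 12 code points.

12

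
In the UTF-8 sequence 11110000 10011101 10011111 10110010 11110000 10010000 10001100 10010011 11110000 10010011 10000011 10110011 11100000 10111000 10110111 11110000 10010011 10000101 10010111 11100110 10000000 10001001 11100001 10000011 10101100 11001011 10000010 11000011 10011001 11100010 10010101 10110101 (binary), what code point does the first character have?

U+1D7F2

Offset 0: leading byte 0xF0 = 11110000 → 4-byte char #1 = F0 9D 9F B2.
Leading byte 0xF0 = 11110000 matches 11110xxx → 4-byte sequence.
Byte 1: 0xF0 = 11110000, payload 000 (3 bits).
Byte 2: 0x9D = 10011101 (10xxxxxx ✓), payload 011101.
Byte 3: 0x9F = 10011111 (10xxxxxx ✓), payload 011111.
Byte 4: 0xB2 = 10110010 (10xxxxxx ✓), payload 110010.
Concatenate: 000011101011111110010 = 0x1D7F2 (21 bits → U+1D7F2).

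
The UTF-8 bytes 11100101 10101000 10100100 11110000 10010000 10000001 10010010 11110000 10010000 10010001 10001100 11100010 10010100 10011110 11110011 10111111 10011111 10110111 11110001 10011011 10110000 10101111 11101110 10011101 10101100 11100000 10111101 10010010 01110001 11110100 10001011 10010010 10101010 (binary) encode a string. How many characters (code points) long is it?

Byte at offset 0: 0xE5 = 11100101 → 3-byte char (#1). Advance 3.
Byte at offset 3: 0xF0 = 11110000 → 4-byte char (#2). Advance 4.
Byte at offset 7: 0xF0 = 11110000 → 4-byte char (#3). Advance 4.
Byte at offset 11: 0xE2 = 11100010 → 3-byte char (#4). Advance 3.
Byte at offset 14: 0xF3 = 11110011 → 4-byte char (#5). Advance 4.
Byte at offset 18: 0xF1 = 11110001 → 4-byte char (#6). Advance 4.
Byte at offset 22: 0xEE = 11101110 → 3-byte char (#7). Advance 3.
Byte at offset 25: 0xE0 = 11100000 → 3-byte char (#8). Advance 3.
Byte at offset 28: 0x71 = 01110001 → 1-byte char (#9). Advance 1.
Byte at offset 29: 0xF4 = 11110100 → 4-byte char (#10). Advance 4.
Reached end at offset 33 after 10 code points.

10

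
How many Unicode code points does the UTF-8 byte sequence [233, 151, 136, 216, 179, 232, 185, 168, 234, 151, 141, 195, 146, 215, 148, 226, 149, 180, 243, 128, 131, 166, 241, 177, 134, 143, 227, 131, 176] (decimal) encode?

10

Byte at offset 0: 0xE9 = 11101001 → 3-byte char (#1). Advance 3.
Byte at offset 3: 0xD8 = 11011000 → 2-byte char (#2). Advance 2.
Byte at offset 5: 0xE8 = 11101000 → 3-byte char (#3). Advance 3.
Byte at offset 8: 0xEA = 11101010 → 3-byte char (#4). Advance 3.
Byte at offset 11: 0xC3 = 11000011 → 2-byte char (#5). Advance 2.
Byte at offset 13: 0xD7 = 11010111 → 2-byte char (#6). Advance 2.
Byte at offset 15: 0xE2 = 11100010 → 3-byte char (#7). Advance 3.
Byte at offset 18: 0xF3 = 11110011 → 4-byte char (#8). Advance 4.
Byte at offset 22: 0xF1 = 11110001 → 4-byte char (#9). Advance 4.
Byte at offset 26: 0xE3 = 11100011 → 3-byte char (#10). Advance 3.
Reached end at offset 29 after 10 code points.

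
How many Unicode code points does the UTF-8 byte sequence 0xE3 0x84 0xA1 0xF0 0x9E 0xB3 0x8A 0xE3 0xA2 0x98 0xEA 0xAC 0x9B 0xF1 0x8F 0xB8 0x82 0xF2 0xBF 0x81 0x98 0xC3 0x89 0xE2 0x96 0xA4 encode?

Byte at offset 0: 0xE3 = 11100011 → 3-byte char (#1). Advance 3.
Byte at offset 3: 0xF0 = 11110000 → 4-byte char (#2). Advance 4.
Byte at offset 7: 0xE3 = 11100011 → 3-byte char (#3). Advance 3.
Byte at offset 10: 0xEA = 11101010 → 3-byte char (#4). Advance 3.
Byte at offset 13: 0xF1 = 11110001 → 4-byte char (#5). Advance 4.
Byte at offset 17: 0xF2 = 11110010 → 4-byte char (#6). Advance 4.
Byte at offset 21: 0xC3 = 11000011 → 2-byte char (#7). Advance 2.
Byte at offset 23: 0xE2 = 11100010 → 3-byte char (#8). Advance 3.
Reached end at offset 26 after 8 code points.

8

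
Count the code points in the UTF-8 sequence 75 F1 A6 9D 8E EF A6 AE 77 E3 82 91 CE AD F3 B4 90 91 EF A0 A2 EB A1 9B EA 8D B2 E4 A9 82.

Byte at offset 0: 0x75 = 01110101 → 1-byte char (#1). Advance 1.
Byte at offset 1: 0xF1 = 11110001 → 4-byte char (#2). Advance 4.
Byte at offset 5: 0xEF = 11101111 → 3-byte char (#3). Advance 3.
Byte at offset 8: 0x77 = 01110111 → 1-byte char (#4). Advance 1.
Byte at offset 9: 0xE3 = 11100011 → 3-byte char (#5). Advance 3.
Byte at offset 12: 0xCE = 11001110 → 2-byte char (#6). Advance 2.
Byte at offset 14: 0xF3 = 11110011 → 4-byte char (#7). Advance 4.
Byte at offset 18: 0xEF = 11101111 → 3-byte char (#8). Advance 3.
Byte at offset 21: 0xEB = 11101011 → 3-byte char (#9). Advance 3.
Byte at offset 24: 0xEA = 11101010 → 3-byte char (#10). Advance 3.
Byte at offset 27: 0xE4 = 11100100 → 3-byte char (#11). Advance 3.
Reached end at offset 30 after 11 code points.

11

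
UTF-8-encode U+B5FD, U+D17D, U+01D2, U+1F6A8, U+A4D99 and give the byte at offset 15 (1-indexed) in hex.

0xB6

1-indexed offset 15 is 0-indexed offset 14.
U+B5FD → 3-byte form EB 97 BD at offsets 0–2.
U+D17D → 3-byte form ED 85 BD at offsets 3–5.
U+01D2 → 2-byte form C7 92 at offsets 6–7.
U+1F6A8 → 4-byte form F0 9F 9A A8 at offsets 8–11.
U+A4D99 → 4-byte form F2 A4 B6 99 at offsets 12–15.
Offset 14 falls in char 5's range; it's byte 3 of F2 A4 B6 99 = 0xB6.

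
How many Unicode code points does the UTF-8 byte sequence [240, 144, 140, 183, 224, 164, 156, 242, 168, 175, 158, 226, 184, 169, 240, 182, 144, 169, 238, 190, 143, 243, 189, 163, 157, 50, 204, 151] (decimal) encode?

9

Byte at offset 0: 0xF0 = 11110000 → 4-byte char (#1). Advance 4.
Byte at offset 4: 0xE0 = 11100000 → 3-byte char (#2). Advance 3.
Byte at offset 7: 0xF2 = 11110010 → 4-byte char (#3). Advance 4.
Byte at offset 11: 0xE2 = 11100010 → 3-byte char (#4). Advance 3.
Byte at offset 14: 0xF0 = 11110000 → 4-byte char (#5). Advance 4.
Byte at offset 18: 0xEE = 11101110 → 3-byte char (#6). Advance 3.
Byte at offset 21: 0xF3 = 11110011 → 4-byte char (#7). Advance 4.
Byte at offset 25: 0x32 = 00110010 → 1-byte char (#8). Advance 1.
Byte at offset 26: 0xCC = 11001100 → 2-byte char (#9). Advance 2.
Reached end at offset 28 after 9 code points.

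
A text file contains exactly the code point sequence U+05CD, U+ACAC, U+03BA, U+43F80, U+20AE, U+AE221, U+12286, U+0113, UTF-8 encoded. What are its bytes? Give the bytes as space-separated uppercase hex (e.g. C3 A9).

U+05CD: 2-byte form → D7 8D.
U+ACAC: 3-byte form → EA B2 AC.
U+03BA: 2-byte form → CE BA.
U+43F80: 4-byte form → F1 83 BE 80.
U+20AE: 3-byte form → E2 82 AE.
U+AE221: 4-byte form → F2 AE 88 A1.
U+12286: 4-byte form → F0 92 8A 86.
U+0113: 2-byte form → C4 93.
Concatenated (24 bytes): D7 8D EA B2 AC CE BA F1 83 BE 80 E2 82 AE F2 AE 88 A1 F0 92 8A 86 C4 93.

D7 8D EA B2 AC CE BA F1 83 BE 80 E2 82 AE F2 AE 88 A1 F0 92 8A 86 C4 93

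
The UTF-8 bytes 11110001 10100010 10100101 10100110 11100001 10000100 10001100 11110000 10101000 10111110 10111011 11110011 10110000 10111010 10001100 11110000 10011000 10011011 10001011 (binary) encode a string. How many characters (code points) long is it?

5

Byte at offset 0: 0xF1 = 11110001 → 4-byte char (#1). Advance 4.
Byte at offset 4: 0xE1 = 11100001 → 3-byte char (#2). Advance 3.
Byte at offset 7: 0xF0 = 11110000 → 4-byte char (#3). Advance 4.
Byte at offset 11: 0xF3 = 11110011 → 4-byte char (#4). Advance 4.
Byte at offset 15: 0xF0 = 11110000 → 4-byte char (#5). Advance 4.
Reached end at offset 19 after 5 code points.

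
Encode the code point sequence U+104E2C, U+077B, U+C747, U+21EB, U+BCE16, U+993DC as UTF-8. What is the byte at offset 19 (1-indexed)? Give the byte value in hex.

0x8F

1-indexed offset 19 is 0-indexed offset 18.
U+104E2C → 4-byte form F4 84 B8 AC at offsets 0–3.
U+077B → 2-byte form DD BB at offsets 4–5.
U+C747 → 3-byte form EC 9D 87 at offsets 6–8.
U+21EB → 3-byte form E2 87 AB at offsets 9–11.
U+BCE16 → 4-byte form F2 BC B8 96 at offsets 12–15.
U+993DC → 4-byte form F2 99 8F 9C at offsets 16–19.
Offset 18 falls in char 6's range; it's byte 3 of F2 99 8F 9C = 0x8F.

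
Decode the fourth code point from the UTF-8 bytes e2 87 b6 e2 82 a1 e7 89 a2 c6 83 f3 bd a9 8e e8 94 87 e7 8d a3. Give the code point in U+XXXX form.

U+0183

Offset 0: leading byte 0xE2 = 11100010 → 3-byte char #1 = E2 87 B6.
Offset 3: leading byte 0xE2 = 11100010 → 3-byte char #2 = E2 82 A1.
Offset 6: leading byte 0xE7 = 11100111 → 3-byte char #3 = E7 89 A2.
Offset 9: leading byte 0xC6 = 11000110 → 2-byte char #4 = C6 83.
Leading byte 0xC6 = 11000110 matches 110xxxxx → 2-byte sequence.
Byte 1: 0xC6 = 11000110, payload 00110 (5 bits).
Byte 2: 0x83 = 10000011 (10xxxxxx ✓), payload 000011.
Concatenate: 00110000011 = 0x183 (11 bits → U+0183).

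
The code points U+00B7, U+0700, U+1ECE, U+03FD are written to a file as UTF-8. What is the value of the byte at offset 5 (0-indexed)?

0xBB

U+00B7 → 2-byte form C2 B7 at offsets 0–1.
U+0700 → 2-byte form DC 80 at offsets 2–3.
U+1ECE → 3-byte form E1 BB 8E at offsets 4–6.
Offset 5 falls in char 3's range; it's byte 2 of E1 BB 8E = 0xBB.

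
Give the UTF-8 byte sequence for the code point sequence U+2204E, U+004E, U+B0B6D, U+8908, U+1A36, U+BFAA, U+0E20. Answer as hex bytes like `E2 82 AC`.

F0 A2 81 8E 4E F2 B0 AD AD E8 A4 88 E1 A8 B6 EB BE AA E0 B8 A0

U+2204E: 4-byte form → F0 A2 81 8E.
U+004E: 1-byte form → 4E.
U+B0B6D: 4-byte form → F2 B0 AD AD.
U+8908: 3-byte form → E8 A4 88.
U+1A36: 3-byte form → E1 A8 B6.
U+BFAA: 3-byte form → EB BE AA.
U+0E20: 3-byte form → E0 B8 A0.
Concatenated (21 bytes): F0 A2 81 8E 4E F2 B0 AD AD E8 A4 88 E1 A8 B6 EB BE AA E0 B8 A0.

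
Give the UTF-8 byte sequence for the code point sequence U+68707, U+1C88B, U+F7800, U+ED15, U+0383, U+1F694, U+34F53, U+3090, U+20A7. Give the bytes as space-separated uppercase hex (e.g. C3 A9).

U+68707: 4-byte form → F1 A8 9C 87.
U+1C88B: 4-byte form → F0 9C A2 8B.
U+F7800: 4-byte form → F3 B7 A0 80.
U+ED15: 3-byte form → EE B4 95.
U+0383: 2-byte form → CE 83.
U+1F694: 4-byte form → F0 9F 9A 94.
U+34F53: 4-byte form → F0 B4 BD 93.
U+3090: 3-byte form → E3 82 90.
U+20A7: 3-byte form → E2 82 A7.
Concatenated (31 bytes): F1 A8 9C 87 F0 9C A2 8B F3 B7 A0 80 EE B4 95 CE 83 F0 9F 9A 94 F0 B4 BD 93 E3 82 90 E2 82 A7.

F1 A8 9C 87 F0 9C A2 8B F3 B7 A0 80 EE B4 95 CE 83 F0 9F 9A 94 F0 B4 BD 93 E3 82 90 E2 82 A7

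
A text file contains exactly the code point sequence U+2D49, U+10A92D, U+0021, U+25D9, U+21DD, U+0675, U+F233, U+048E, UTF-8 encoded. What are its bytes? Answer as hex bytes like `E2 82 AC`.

E2 B5 89 F4 8A A4 AD 21 E2 97 99 E2 87 9D D9 B5 EF 88 B3 D2 8E

U+2D49: 3-byte form → E2 B5 89.
U+10A92D: 4-byte form → F4 8A A4 AD.
U+0021: 1-byte form → 21.
U+25D9: 3-byte form → E2 97 99.
U+21DD: 3-byte form → E2 87 9D.
U+0675: 2-byte form → D9 B5.
U+F233: 3-byte form → EF 88 B3.
U+048E: 2-byte form → D2 8E.
Concatenated (21 bytes): E2 B5 89 F4 8A A4 AD 21 E2 97 99 E2 87 9D D9 B5 EF 88 B3 D2 8E.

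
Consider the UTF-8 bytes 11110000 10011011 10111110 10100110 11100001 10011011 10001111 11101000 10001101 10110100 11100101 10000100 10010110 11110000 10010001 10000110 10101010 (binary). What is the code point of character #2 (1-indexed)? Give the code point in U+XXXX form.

U+16CF

Offset 0: leading byte 0xF0 = 11110000 → 4-byte char #1 = F0 9B BE A6.
Offset 4: leading byte 0xE1 = 11100001 → 3-byte char #2 = E1 9B 8F.
Leading byte 0xE1 = 11100001 matches 1110xxxx → 3-byte sequence.
Byte 1: 0xE1 = 11100001, payload 0001 (4 bits).
Byte 2: 0x9B = 10011011 (10xxxxxx ✓), payload 011011.
Byte 3: 0x8F = 10001111 (10xxxxxx ✓), payload 001111.
Concatenate: 0001011011001111 = 0x16CF (16 bits → U+16CF).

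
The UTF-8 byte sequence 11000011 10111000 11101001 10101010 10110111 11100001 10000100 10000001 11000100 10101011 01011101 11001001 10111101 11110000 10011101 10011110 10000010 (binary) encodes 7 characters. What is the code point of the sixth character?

Offset 0: leading byte 0xC3 = 11000011 → 2-byte char #1 = C3 B8.
Offset 2: leading byte 0xE9 = 11101001 → 3-byte char #2 = E9 AA B7.
Offset 5: leading byte 0xE1 = 11100001 → 3-byte char #3 = E1 84 81.
Offset 8: leading byte 0xC4 = 11000100 → 2-byte char #4 = C4 AB.
Offset 10: leading byte 0x5D = 01011101 → 1-byte char #5 = 5D.
Offset 11: leading byte 0xC9 = 11001001 → 2-byte char #6 = C9 BD.
Leading byte 0xC9 = 11001001 matches 110xxxxx → 2-byte sequence.
Byte 1: 0xC9 = 11001001, payload 01001 (5 bits).
Byte 2: 0xBD = 10111101 (10xxxxxx ✓), payload 111101.
Concatenate: 01001111101 = 0x27D (11 bits → U+027D).

U+027D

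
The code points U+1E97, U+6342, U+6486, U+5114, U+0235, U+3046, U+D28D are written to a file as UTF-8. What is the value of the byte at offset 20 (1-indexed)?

1-indexed offset 20 is 0-indexed offset 19.
U+1E97 → 3-byte form E1 BA 97 at offsets 0–2.
U+6342 → 3-byte form E6 8D 82 at offsets 3–5.
U+6486 → 3-byte form E6 92 86 at offsets 6–8.
U+5114 → 3-byte form E5 84 94 at offsets 9–11.
U+0235 → 2-byte form C8 B5 at offsets 12–13.
U+3046 → 3-byte form E3 81 86 at offsets 14–16.
U+D28D → 3-byte form ED 8A 8D at offsets 17–19.
Offset 19 falls in char 7's range; it's byte 3 of ED 8A 8D = 0x8D.

0x8D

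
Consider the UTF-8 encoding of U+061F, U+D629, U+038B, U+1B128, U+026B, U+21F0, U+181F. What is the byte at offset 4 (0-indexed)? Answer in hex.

0xA9

U+061F → 2-byte form D8 9F at offsets 0–1.
U+D629 → 3-byte form ED 98 A9 at offsets 2–4.
Offset 4 falls in char 2's range; it's byte 3 of ED 98 A9 = 0xA9.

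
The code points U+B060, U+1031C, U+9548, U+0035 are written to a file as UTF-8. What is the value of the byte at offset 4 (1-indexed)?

0xF0

1-indexed offset 4 is 0-indexed offset 3.
U+B060 → 3-byte form EB 81 A0 at offsets 0–2.
U+1031C → 4-byte form F0 90 8C 9C at offsets 3–6.
Offset 3 falls in char 2's range; it's byte 1 of F0 90 8C 9C = 0xF0.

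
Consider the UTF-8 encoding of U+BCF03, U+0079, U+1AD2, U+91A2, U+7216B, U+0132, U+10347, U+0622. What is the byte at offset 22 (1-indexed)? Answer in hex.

0xD8

1-indexed offset 22 is 0-indexed offset 21.
U+BCF03 → 4-byte form F2 BC BC 83 at offsets 0–3.
U+0079 → 1-byte form 79 at offsets 4–4.
U+1AD2 → 3-byte form E1 AB 92 at offsets 5–7.
U+91A2 → 3-byte form E9 86 A2 at offsets 8–10.
U+7216B → 4-byte form F1 B2 85 AB at offsets 11–14.
U+0132 → 2-byte form C4 B2 at offsets 15–16.
U+10347 → 4-byte form F0 90 8D 87 at offsets 17–20.
U+0622 → 2-byte form D8 A2 at offsets 21–22.
Offset 21 falls in char 8's range; it's byte 1 of D8 A2 = 0xD8.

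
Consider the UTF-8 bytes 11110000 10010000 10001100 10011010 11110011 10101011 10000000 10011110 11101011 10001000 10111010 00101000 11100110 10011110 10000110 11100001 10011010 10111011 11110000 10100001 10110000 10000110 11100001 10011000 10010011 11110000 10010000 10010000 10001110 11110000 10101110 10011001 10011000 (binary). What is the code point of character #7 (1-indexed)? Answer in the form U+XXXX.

U+21C06

Offset 0: leading byte 0xF0 = 11110000 → 4-byte char #1 = F0 90 8C 9A.
Offset 4: leading byte 0xF3 = 11110011 → 4-byte char #2 = F3 AB 80 9E.
Offset 8: leading byte 0xEB = 11101011 → 3-byte char #3 = EB 88 BA.
Offset 11: leading byte 0x28 = 00101000 → 1-byte char #4 = 28.
Offset 12: leading byte 0xE6 = 11100110 → 3-byte char #5 = E6 9E 86.
Offset 15: leading byte 0xE1 = 11100001 → 3-byte char #6 = E1 9A BB.
Offset 18: leading byte 0xF0 = 11110000 → 4-byte char #7 = F0 A1 B0 86.
Leading byte 0xF0 = 11110000 matches 11110xxx → 4-byte sequence.
Byte 1: 0xF0 = 11110000, payload 000 (3 bits).
Byte 2: 0xA1 = 10100001 (10xxxxxx ✓), payload 100001.
Byte 3: 0xB0 = 10110000 (10xxxxxx ✓), payload 110000.
Byte 4: 0x86 = 10000110 (10xxxxxx ✓), payload 000110.
Concatenate: 000100001110000000110 = 0x21C06 (21 bits → U+21C06).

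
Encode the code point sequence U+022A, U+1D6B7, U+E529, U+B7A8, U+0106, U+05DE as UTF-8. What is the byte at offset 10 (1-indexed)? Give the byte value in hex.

1-indexed offset 10 is 0-indexed offset 9.
U+022A → 2-byte form C8 AA at offsets 0–1.
U+1D6B7 → 4-byte form F0 9D 9A B7 at offsets 2–5.
U+E529 → 3-byte form EE 94 A9 at offsets 6–8.
U+B7A8 → 3-byte form EB 9E A8 at offsets 9–11.
Offset 9 falls in char 4's range; it's byte 1 of EB 9E A8 = 0xEB.

0xEB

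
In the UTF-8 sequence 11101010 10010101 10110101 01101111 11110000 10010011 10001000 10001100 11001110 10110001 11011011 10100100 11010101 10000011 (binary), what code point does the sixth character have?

U+0543

Offset 0: leading byte 0xEA = 11101010 → 3-byte char #1 = EA 95 B5.
Offset 3: leading byte 0x6F = 01101111 → 1-byte char #2 = 6F.
Offset 4: leading byte 0xF0 = 11110000 → 4-byte char #3 = F0 93 88 8C.
Offset 8: leading byte 0xCE = 11001110 → 2-byte char #4 = CE B1.
Offset 10: leading byte 0xDB = 11011011 → 2-byte char #5 = DB A4.
Offset 12: leading byte 0xD5 = 11010101 → 2-byte char #6 = D5 83.
Leading byte 0xD5 = 11010101 matches 110xxxxx → 2-byte sequence.
Byte 1: 0xD5 = 11010101, payload 10101 (5 bits).
Byte 2: 0x83 = 10000011 (10xxxxxx ✓), payload 000011.
Concatenate: 10101000011 = 0x543 (11 bits → U+0543).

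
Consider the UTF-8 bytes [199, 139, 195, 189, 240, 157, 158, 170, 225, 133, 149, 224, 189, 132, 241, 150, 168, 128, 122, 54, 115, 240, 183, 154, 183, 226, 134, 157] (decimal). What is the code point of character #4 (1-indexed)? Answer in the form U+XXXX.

Offset 0: leading byte 0xC7 = 11000111 → 2-byte char #1 = C7 8B.
Offset 2: leading byte 0xC3 = 11000011 → 2-byte char #2 = C3 BD.
Offset 4: leading byte 0xF0 = 11110000 → 4-byte char #3 = F0 9D 9E AA.
Offset 8: leading byte 0xE1 = 11100001 → 3-byte char #4 = E1 85 95.
Leading byte 0xE1 = 11100001 matches 1110xxxx → 3-byte sequence.
Byte 1: 0xE1 = 11100001, payload 0001 (4 bits).
Byte 2: 0x85 = 10000101 (10xxxxxx ✓), payload 000101.
Byte 3: 0x95 = 10010101 (10xxxxxx ✓), payload 010101.
Concatenate: 0001000101010101 = 0x1155 (16 bits → U+1155).

U+1155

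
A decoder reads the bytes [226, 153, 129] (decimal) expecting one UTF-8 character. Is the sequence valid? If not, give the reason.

valid

Leading byte 0xE2 = 11100010 → 3-byte form.
Continuation bytes 0x99=10011001, 0x81=10000001 all match 10xxxxxx.
Decoded value 0x2641 is ≥ 0x800 (shortest form) and not a surrogate.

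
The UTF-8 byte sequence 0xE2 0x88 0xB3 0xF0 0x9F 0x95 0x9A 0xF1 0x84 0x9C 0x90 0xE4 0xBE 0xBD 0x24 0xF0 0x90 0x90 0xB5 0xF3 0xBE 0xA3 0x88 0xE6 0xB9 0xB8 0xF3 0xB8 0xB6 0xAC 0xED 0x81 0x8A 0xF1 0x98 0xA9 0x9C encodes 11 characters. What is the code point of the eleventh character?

U+58A5C

Offset 0: leading byte 0xE2 = 11100010 → 3-byte char #1 = E2 88 B3.
Offset 3: leading byte 0xF0 = 11110000 → 4-byte char #2 = F0 9F 95 9A.
Offset 7: leading byte 0xF1 = 11110001 → 4-byte char #3 = F1 84 9C 90.
Offset 11: leading byte 0xE4 = 11100100 → 3-byte char #4 = E4 BE BD.
Offset 14: leading byte 0x24 = 00100100 → 1-byte char #5 = 24.
Offset 15: leading byte 0xF0 = 11110000 → 4-byte char #6 = F0 90 90 B5.
Offset 19: leading byte 0xF3 = 11110011 → 4-byte char #7 = F3 BE A3 88.
Offset 23: leading byte 0xE6 = 11100110 → 3-byte char #8 = E6 B9 B8.
Offset 26: leading byte 0xF3 = 11110011 → 4-byte char #9 = F3 B8 B6 AC.
Offset 30: leading byte 0xED = 11101101 → 3-byte char #10 = ED 81 8A.
Offset 33: leading byte 0xF1 = 11110001 → 4-byte char #11 = F1 98 A9 9C.
Leading byte 0xF1 = 11110001 matches 11110xxx → 4-byte sequence.
Byte 1: 0xF1 = 11110001, payload 001 (3 bits).
Byte 2: 0x98 = 10011000 (10xxxxxx ✓), payload 011000.
Byte 3: 0xA9 = 10101001 (10xxxxxx ✓), payload 101001.
Byte 4: 0x9C = 10011100 (10xxxxxx ✓), payload 011100.
Concatenate: 001011000101001011100 = 0x58A5C (21 bits → U+58A5C).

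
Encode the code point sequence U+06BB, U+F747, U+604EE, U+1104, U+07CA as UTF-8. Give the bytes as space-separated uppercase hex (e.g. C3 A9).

U+06BB: 2-byte form → DA BB.
U+F747: 3-byte form → EF 9D 87.
U+604EE: 4-byte form → F1 A0 93 AE.
U+1104: 3-byte form → E1 84 84.
U+07CA: 2-byte form → DF 8A.
Concatenated (14 bytes): DA BB EF 9D 87 F1 A0 93 AE E1 84 84 DF 8A.

DA BB EF 9D 87 F1 A0 93 AE E1 84 84 DF 8A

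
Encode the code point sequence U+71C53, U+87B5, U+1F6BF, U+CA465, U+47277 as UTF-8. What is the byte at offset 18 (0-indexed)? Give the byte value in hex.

0xB7

U+71C53 → 4-byte form F1 B1 B1 93 at offsets 0–3.
U+87B5 → 3-byte form E8 9E B5 at offsets 4–6.
U+1F6BF → 4-byte form F0 9F 9A BF at offsets 7–10.
U+CA465 → 4-byte form F3 8A 91 A5 at offsets 11–14.
U+47277 → 4-byte form F1 87 89 B7 at offsets 15–18.
Offset 18 falls in char 5's range; it's byte 4 of F1 87 89 B7 = 0xB7.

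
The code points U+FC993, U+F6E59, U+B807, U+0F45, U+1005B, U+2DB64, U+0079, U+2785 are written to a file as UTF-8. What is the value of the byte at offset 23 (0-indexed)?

U+FC993 → 4-byte form F3 BC A6 93 at offsets 0–3.
U+F6E59 → 4-byte form F3 B6 B9 99 at offsets 4–7.
U+B807 → 3-byte form EB A0 87 at offsets 8–10.
U+0F45 → 3-byte form E0 BD 85 at offsets 11–13.
U+1005B → 4-byte form F0 90 81 9B at offsets 14–17.
U+2DB64 → 4-byte form F0 AD AD A4 at offsets 18–21.
U+0079 → 1-byte form 79 at offsets 22–22.
U+2785 → 3-byte form E2 9E 85 at offsets 23–25.
Offset 23 falls in char 8's range; it's byte 1 of E2 9E 85 = 0xE2.

0xE2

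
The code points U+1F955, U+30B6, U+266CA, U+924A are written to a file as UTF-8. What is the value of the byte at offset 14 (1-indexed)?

1-indexed offset 14 is 0-indexed offset 13.
U+1F955 → 4-byte form F0 9F A5 95 at offsets 0–3.
U+30B6 → 3-byte form E3 82 B6 at offsets 4–6.
U+266CA → 4-byte form F0 A6 9B 8A at offsets 7–10.
U+924A → 3-byte form E9 89 8A at offsets 11–13.
Offset 13 falls in char 4's range; it's byte 3 of E9 89 8A = 0x8A.

0x8A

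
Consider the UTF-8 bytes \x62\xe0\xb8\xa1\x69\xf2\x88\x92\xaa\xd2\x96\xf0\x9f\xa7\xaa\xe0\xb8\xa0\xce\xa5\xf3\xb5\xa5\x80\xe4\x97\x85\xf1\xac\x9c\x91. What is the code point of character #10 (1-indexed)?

U+45C5

Offset 0: leading byte 0x62 = 01100010 → 1-byte char #1 = 62.
Offset 1: leading byte 0xE0 = 11100000 → 3-byte char #2 = E0 B8 A1.
Offset 4: leading byte 0x69 = 01101001 → 1-byte char #3 = 69.
Offset 5: leading byte 0xF2 = 11110010 → 4-byte char #4 = F2 88 92 AA.
Offset 9: leading byte 0xD2 = 11010010 → 2-byte char #5 = D2 96.
Offset 11: leading byte 0xF0 = 11110000 → 4-byte char #6 = F0 9F A7 AA.
Offset 15: leading byte 0xE0 = 11100000 → 3-byte char #7 = E0 B8 A0.
Offset 18: leading byte 0xCE = 11001110 → 2-byte char #8 = CE A5.
Offset 20: leading byte 0xF3 = 11110011 → 4-byte char #9 = F3 B5 A5 80.
Offset 24: leading byte 0xE4 = 11100100 → 3-byte char #10 = E4 97 85.
Leading byte 0xE4 = 11100100 matches 1110xxxx → 3-byte sequence.
Byte 1: 0xE4 = 11100100, payload 0100 (4 bits).
Byte 2: 0x97 = 10010111 (10xxxxxx ✓), payload 010111.
Byte 3: 0x85 = 10000101 (10xxxxxx ✓), payload 000101.
Concatenate: 0100010111000101 = 0x45C5 (16 bits → U+45C5).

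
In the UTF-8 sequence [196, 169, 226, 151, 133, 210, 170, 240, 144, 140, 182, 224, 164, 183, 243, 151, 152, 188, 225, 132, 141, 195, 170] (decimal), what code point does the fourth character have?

Offset 0: leading byte 0xC4 = 11000100 → 2-byte char #1 = C4 A9.
Offset 2: leading byte 0xE2 = 11100010 → 3-byte char #2 = E2 97 85.
Offset 5: leading byte 0xD2 = 11010010 → 2-byte char #3 = D2 AA.
Offset 7: leading byte 0xF0 = 11110000 → 4-byte char #4 = F0 90 8C B6.
Leading byte 0xF0 = 11110000 matches 11110xxx → 4-byte sequence.
Byte 1: 0xF0 = 11110000, payload 000 (3 bits).
Byte 2: 0x90 = 10010000 (10xxxxxx ✓), payload 010000.
Byte 3: 0x8C = 10001100 (10xxxxxx ✓), payload 001100.
Byte 4: 0xB6 = 10110110 (10xxxxxx ✓), payload 110110.
Concatenate: 000010000001100110110 = 0x10336 (21 bits → U+10336).

U+10336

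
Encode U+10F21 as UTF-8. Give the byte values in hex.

F0 90 BC A1

U+10F21 = 0x10F21 = 69409 decimal. In range U+10000–U+10FFFF → 4-byte form: 11110xxx 10xxxxxx 10xxxxxx 10xxxxxx.
Binary (21 bits): 000010000111100100001.
Split 3+6+6+6: 000 | 010000 | 111100 | 100001.
Byte 1: 11110000 = 0xF0.
Byte 2: 10010000 = 0x90.
Byte 3: 10111100 = 0xBC.
Byte 4: 10100001 = 0xA1.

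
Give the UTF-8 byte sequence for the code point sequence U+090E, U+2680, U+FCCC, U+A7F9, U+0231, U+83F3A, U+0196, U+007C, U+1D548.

U+090E: 3-byte form → E0 A4 8E.
U+2680: 3-byte form → E2 9A 80.
U+FCCC: 3-byte form → EF B3 8C.
U+A7F9: 3-byte form → EA 9F B9.
U+0231: 2-byte form → C8 B1.
U+83F3A: 4-byte form → F2 83 BC BA.
U+0196: 2-byte form → C6 96.
U+007C: 1-byte form → 7C.
U+1D548: 4-byte form → F0 9D 95 88.
Concatenated (25 bytes): E0 A4 8E E2 9A 80 EF B3 8C EA 9F B9 C8 B1 F2 83 BC BA C6 96 7C F0 9D 95 88.

E0 A4 8E E2 9A 80 EF B3 8C EA 9F B9 C8 B1 F2 83 BC BA C6 96 7C F0 9D 95 88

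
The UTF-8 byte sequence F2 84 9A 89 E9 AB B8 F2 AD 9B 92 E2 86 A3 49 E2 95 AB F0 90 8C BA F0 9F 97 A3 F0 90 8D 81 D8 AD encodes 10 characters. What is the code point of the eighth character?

Offset 0: leading byte 0xF2 = 11110010 → 4-byte char #1 = F2 84 9A 89.
Offset 4: leading byte 0xE9 = 11101001 → 3-byte char #2 = E9 AB B8.
Offset 7: leading byte 0xF2 = 11110010 → 4-byte char #3 = F2 AD 9B 92.
Offset 11: leading byte 0xE2 = 11100010 → 3-byte char #4 = E2 86 A3.
Offset 14: leading byte 0x49 = 01001001 → 1-byte char #5 = 49.
Offset 15: leading byte 0xE2 = 11100010 → 3-byte char #6 = E2 95 AB.
Offset 18: leading byte 0xF0 = 11110000 → 4-byte char #7 = F0 90 8C BA.
Offset 22: leading byte 0xF0 = 11110000 → 4-byte char #8 = F0 9F 97 A3.
Leading byte 0xF0 = 11110000 matches 11110xxx → 4-byte sequence.
Byte 1: 0xF0 = 11110000, payload 000 (3 bits).
Byte 2: 0x9F = 10011111 (10xxxxxx ✓), payload 011111.
Byte 3: 0x97 = 10010111 (10xxxxxx ✓), payload 010111.
Byte 4: 0xA3 = 10100011 (10xxxxxx ✓), payload 100011.
Concatenate: 000011111010111100011 = 0x1F5E3 (21 bits → U+1F5E3).

U+1F5E3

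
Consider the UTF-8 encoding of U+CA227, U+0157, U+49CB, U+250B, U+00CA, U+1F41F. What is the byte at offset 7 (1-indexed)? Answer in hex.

0xE4

1-indexed offset 7 is 0-indexed offset 6.
U+CA227 → 4-byte form F3 8A 88 A7 at offsets 0–3.
U+0157 → 2-byte form C5 97 at offsets 4–5.
U+49CB → 3-byte form E4 A7 8B at offsets 6–8.
Offset 6 falls in char 3's range; it's byte 1 of E4 A7 8B = 0xE4.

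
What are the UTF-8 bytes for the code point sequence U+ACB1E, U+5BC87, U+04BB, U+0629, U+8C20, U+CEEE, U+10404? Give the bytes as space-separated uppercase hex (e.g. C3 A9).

U+ACB1E: 4-byte form → F2 AC AC 9E.
U+5BC87: 4-byte form → F1 9B B2 87.
U+04BB: 2-byte form → D2 BB.
U+0629: 2-byte form → D8 A9.
U+8C20: 3-byte form → E8 B0 A0.
U+CEEE: 3-byte form → EC BB AE.
U+10404: 4-byte form → F0 90 90 84.
Concatenated (22 bytes): F2 AC AC 9E F1 9B B2 87 D2 BB D8 A9 E8 B0 A0 EC BB AE F0 90 90 84.

F2 AC AC 9E F1 9B B2 87 D2 BB D8 A9 E8 B0 A0 EC BB AE F0 90 90 84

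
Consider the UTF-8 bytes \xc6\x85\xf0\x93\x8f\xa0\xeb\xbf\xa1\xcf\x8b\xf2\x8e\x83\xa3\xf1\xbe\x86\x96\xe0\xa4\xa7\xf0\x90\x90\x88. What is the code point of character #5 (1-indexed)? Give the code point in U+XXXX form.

Offset 0: leading byte 0xC6 = 11000110 → 2-byte char #1 = C6 85.
Offset 2: leading byte 0xF0 = 11110000 → 4-byte char #2 = F0 93 8F A0.
Offset 6: leading byte 0xEB = 11101011 → 3-byte char #3 = EB BF A1.
Offset 9: leading byte 0xCF = 11001111 → 2-byte char #4 = CF 8B.
Offset 11: leading byte 0xF2 = 11110010 → 4-byte char #5 = F2 8E 83 A3.
Leading byte 0xF2 = 11110010 matches 11110xxx → 4-byte sequence.
Byte 1: 0xF2 = 11110010, payload 010 (3 bits).
Byte 2: 0x8E = 10001110 (10xxxxxx ✓), payload 001110.
Byte 3: 0x83 = 10000011 (10xxxxxx ✓), payload 000011.
Byte 4: 0xA3 = 10100011 (10xxxxxx ✓), payload 100011.
Concatenate: 010001110000011100011 = 0x8E0E3 (21 bits → U+8E0E3).

U+8E0E3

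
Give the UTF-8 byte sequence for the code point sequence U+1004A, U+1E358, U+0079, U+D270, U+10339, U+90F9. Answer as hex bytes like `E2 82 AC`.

U+1004A: 4-byte form → F0 90 81 8A.
U+1E358: 4-byte form → F0 9E 8D 98.
U+0079: 1-byte form → 79.
U+D270: 3-byte form → ED 89 B0.
U+10339: 4-byte form → F0 90 8C B9.
U+90F9: 3-byte form → E9 83 B9.
Concatenated (19 bytes): F0 90 81 8A F0 9E 8D 98 79 ED 89 B0 F0 90 8C B9 E9 83 B9.

F0 90 81 8A F0 9E 8D 98 79 ED 89 B0 F0 90 8C B9 E9 83 B9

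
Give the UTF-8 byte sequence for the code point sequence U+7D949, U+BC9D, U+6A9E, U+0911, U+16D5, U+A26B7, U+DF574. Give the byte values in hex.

F1 BD A5 89 EB B2 9D E6 AA 9E E0 A4 91 E1 9B 95 F2 A2 9A B7 F3 9F 95 B4

U+7D949: 4-byte form → F1 BD A5 89.
U+BC9D: 3-byte form → EB B2 9D.
U+6A9E: 3-byte form → E6 AA 9E.
U+0911: 3-byte form → E0 A4 91.
U+16D5: 3-byte form → E1 9B 95.
U+A26B7: 4-byte form → F2 A2 9A B7.
U+DF574: 4-byte form → F3 9F 95 B4.
Concatenated (24 bytes): F1 BD A5 89 EB B2 9D E6 AA 9E E0 A4 91 E1 9B 95 F2 A2 9A B7 F3 9F 95 B4.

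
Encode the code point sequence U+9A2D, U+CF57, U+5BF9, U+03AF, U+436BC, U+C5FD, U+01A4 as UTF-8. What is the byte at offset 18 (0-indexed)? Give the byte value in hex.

0xC6

U+9A2D → 3-byte form E9 A8 AD at offsets 0–2.
U+CF57 → 3-byte form EC BD 97 at offsets 3–5.
U+5BF9 → 3-byte form E5 AF B9 at offsets 6–8.
U+03AF → 2-byte form CE AF at offsets 9–10.
U+436BC → 4-byte form F1 83 9A BC at offsets 11–14.
U+C5FD → 3-byte form EC 97 BD at offsets 15–17.
U+01A4 → 2-byte form C6 A4 at offsets 18–19.
Offset 18 falls in char 7's range; it's byte 1 of C6 A4 = 0xC6.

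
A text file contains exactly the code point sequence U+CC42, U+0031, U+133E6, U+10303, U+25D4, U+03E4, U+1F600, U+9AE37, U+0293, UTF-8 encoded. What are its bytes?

EC B1 82 31 F0 93 8F A6 F0 90 8C 83 E2 97 94 CF A4 F0 9F 98 80 F2 9A B8 B7 CA 93

U+CC42: 3-byte form → EC B1 82.
U+0031: 1-byte form → 31.
U+133E6: 4-byte form → F0 93 8F A6.
U+10303: 4-byte form → F0 90 8C 83.
U+25D4: 3-byte form → E2 97 94.
U+03E4: 2-byte form → CF A4.
U+1F600: 4-byte form → F0 9F 98 80.
U+9AE37: 4-byte form → F2 9A B8 B7.
U+0293: 2-byte form → CA 93.
Concatenated (27 bytes): EC B1 82 31 F0 93 8F A6 F0 90 8C 83 E2 97 94 CF A4 F0 9F 98 80 F2 9A B8 B7 CA 93.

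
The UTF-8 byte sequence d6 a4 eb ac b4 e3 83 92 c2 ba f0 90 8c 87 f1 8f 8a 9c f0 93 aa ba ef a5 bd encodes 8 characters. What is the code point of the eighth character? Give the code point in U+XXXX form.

Offset 0: leading byte 0xD6 = 11010110 → 2-byte char #1 = D6 A4.
Offset 2: leading byte 0xEB = 11101011 → 3-byte char #2 = EB AC B4.
Offset 5: leading byte 0xE3 = 11100011 → 3-byte char #3 = E3 83 92.
Offset 8: leading byte 0xC2 = 11000010 → 2-byte char #4 = C2 BA.
Offset 10: leading byte 0xF0 = 11110000 → 4-byte char #5 = F0 90 8C 87.
Offset 14: leading byte 0xF1 = 11110001 → 4-byte char #6 = F1 8F 8A 9C.
Offset 18: leading byte 0xF0 = 11110000 → 4-byte char #7 = F0 93 AA BA.
Offset 22: leading byte 0xEF = 11101111 → 3-byte char #8 = EF A5 BD.
Leading byte 0xEF = 11101111 matches 1110xxxx → 3-byte sequence.
Byte 1: 0xEF = 11101111, payload 1111 (4 bits).
Byte 2: 0xA5 = 10100101 (10xxxxxx ✓), payload 100101.
Byte 3: 0xBD = 10111101 (10xxxxxx ✓), payload 111101.
Concatenate: 1111100101111101 = 0xF97D (16 bits → U+F97D).

U+F97D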